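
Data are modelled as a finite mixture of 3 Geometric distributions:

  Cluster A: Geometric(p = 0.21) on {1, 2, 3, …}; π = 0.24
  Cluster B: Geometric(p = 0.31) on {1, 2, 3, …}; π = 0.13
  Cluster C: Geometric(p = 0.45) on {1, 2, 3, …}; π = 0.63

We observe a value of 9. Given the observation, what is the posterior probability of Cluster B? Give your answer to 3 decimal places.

0.171

Posterior ∝ prior × likelihood, so P(k | x) ∝ π_k f_k(x); normalise over all components.
Geometric probabilities:
  p_A = 0.21·(1−0.21)^8 = 0.21·0.151711 = 0.0318593
  p_B = 0.31·(1−0.31)^8 = 0.31·0.0513798 = 0.0159277
  p_C = 0.45·(1−0.45)^8 = 0.45·0.00837339 = 0.00376803
Prior × likelihood for each component:
  π_A·p_A = 0.24 × 0.0318593 = 0.00764623
  π_B·p_B = 0.13 × 0.0159277 = 0.00207061
  π_C·p_C = 0.63 × 0.00376803 = 0.00237386
Marginal: 0.00764623 + 0.00207061 + 0.00237386 = 0.0120907
P(Cluster B | the observation) ≈ 0.171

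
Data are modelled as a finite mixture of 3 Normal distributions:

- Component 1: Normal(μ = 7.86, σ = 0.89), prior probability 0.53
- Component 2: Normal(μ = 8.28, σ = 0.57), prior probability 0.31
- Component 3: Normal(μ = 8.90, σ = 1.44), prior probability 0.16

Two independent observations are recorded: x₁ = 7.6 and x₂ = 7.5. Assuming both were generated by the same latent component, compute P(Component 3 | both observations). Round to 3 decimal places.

Posterior ∝ prior × likelihood, so P(k | x) ∝ π_k f_k(x); normalise over all components.
Since both observations come from the same component, the likelihood for component k is f_k(x₁)·f_k(x₂).
  L_1 = [0.429525] × [0.413039] = 0.177411
  L_2 = [0.34355] × [0.274417] = 0.0942758
  L_3 = [0.184319] × [0.172702] = 0.0318323
Multiply by the mixture weights:
  π_1·L_1 = 0.53 × 0.177411 = 0.0940276
  π_2·L_2 = 0.31 × 0.0942758 = 0.0292255
  π_3·L_3 = 0.16 × 0.0318323 = 0.00509316
Sum: 0.0940276 + 0.0292255 + 0.00509316 = 0.128346
P(Component 3 | data) = 0.00509316 / 0.128346 ≈ 0.040

0.040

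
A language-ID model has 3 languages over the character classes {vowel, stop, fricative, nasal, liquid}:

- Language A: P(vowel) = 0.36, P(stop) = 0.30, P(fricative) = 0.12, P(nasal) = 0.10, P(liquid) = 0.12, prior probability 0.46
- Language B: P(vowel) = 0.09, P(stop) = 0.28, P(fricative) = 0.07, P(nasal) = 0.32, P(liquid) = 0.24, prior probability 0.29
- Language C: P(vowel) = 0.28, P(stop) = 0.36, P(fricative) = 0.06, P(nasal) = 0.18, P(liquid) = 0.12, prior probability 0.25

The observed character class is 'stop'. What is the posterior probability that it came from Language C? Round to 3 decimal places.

The responsibility of component k is π_k f_k(x) divided by Σ_j π_j f_j(x).
Evaluate each component's likelihood at the observed value:
  p_A = 0.3
  p_B = 0.28
  p_C = 0.36
Multiply by the mixture weights:
  π_A·p_A = 0.46 × 0.3 = 0.138
  π_B·p_B = 0.29 × 0.28 = 0.0812
  π_C·p_C = 0.25 × 0.36 = 0.09
Normaliser: 0.138 + 0.0812 + 0.09 = 0.3092
P(Language C | data) ≈ 0.291

0.291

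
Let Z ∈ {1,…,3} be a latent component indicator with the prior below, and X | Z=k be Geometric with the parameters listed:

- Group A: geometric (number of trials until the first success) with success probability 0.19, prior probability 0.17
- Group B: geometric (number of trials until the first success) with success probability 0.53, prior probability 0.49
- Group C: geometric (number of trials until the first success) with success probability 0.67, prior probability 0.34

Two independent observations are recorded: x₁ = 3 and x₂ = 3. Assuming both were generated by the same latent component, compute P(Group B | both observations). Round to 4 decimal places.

0.6014

By Bayes' theorem, P(k | x) = P(Z=k) f_k(x) / Σ_j P(Z=j) f_j(x).
Since both observations come from the same component, the likelihood for component k is f_k(x₁)·f_k(x₂).
  L_A = [0.124659] × [0.124659] = 0.0155399
  L_B = [0.117077] × [0.117077] = 0.013707
  L_C = [0.072963] × [0.072963] = 0.0053236
Weight by the priors:
  P(Z=A)·L_A = 0.17 × 0.0155399 = 0.00264178
  P(Z=B)·L_B = 0.49 × 0.013707 = 0.00671644
  P(Z=C)·L_C = 0.34 × 0.0053236 = 0.00181002
Evidence: 0.00264178 + 0.00671644 + 0.00181002 = 0.0111682
So the posterior for Group B is 0.00671644 / 0.0111682 ≈ 0.6014.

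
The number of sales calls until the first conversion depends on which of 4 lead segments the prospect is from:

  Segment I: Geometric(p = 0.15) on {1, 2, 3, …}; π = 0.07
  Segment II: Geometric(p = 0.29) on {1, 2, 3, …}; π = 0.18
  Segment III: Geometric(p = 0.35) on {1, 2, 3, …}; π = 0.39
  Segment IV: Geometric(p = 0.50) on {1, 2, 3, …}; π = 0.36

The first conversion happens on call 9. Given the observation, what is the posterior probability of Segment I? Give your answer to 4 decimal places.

0.2535

By Bayes' theorem, P(k | x) = w_k f_k(x) / Σ_j w_j f_j(x).
Geometric probabilities:
  L_I = 0.15·(1−0.15)^8 = 0.15·0.272491 = 0.0408736
  L_II = 0.29·(1−0.29)^8 = 0.29·0.0645754 = 0.0187269
  L_III = 0.35·(1−0.35)^8 = 0.35·0.0318645 = 0.0111526
  L_IV = 0.50·(1−0.50)^8 = 0.50·0.00390625 = 0.00195312
Multiply by the mixture weights:
  w_I·L_I = 0.07 × 0.0408736 = 0.00286115
  w_II·L_II = 0.18 × 0.0187269 = 0.00337083
  w_III·L_III = 0.39 × 0.0111526 = 0.0043495
  w_IV·L_IV = 0.36 × 0.00195312 = 0.000703125
Normaliser: 0.00286115 + 0.00337083 + 0.0043495 + 0.000703125 = 0.0112846
So the posterior for Segment I is 0.00286115 / 0.0112846 ≈ 0.2535.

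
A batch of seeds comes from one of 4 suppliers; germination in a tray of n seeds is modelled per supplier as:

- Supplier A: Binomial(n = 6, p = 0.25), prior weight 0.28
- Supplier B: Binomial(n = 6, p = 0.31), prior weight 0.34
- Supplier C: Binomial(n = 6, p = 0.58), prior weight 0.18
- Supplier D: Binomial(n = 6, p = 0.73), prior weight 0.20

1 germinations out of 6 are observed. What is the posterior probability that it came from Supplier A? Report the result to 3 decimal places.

Posterior ∝ prior × likelihood, so P(k | x) ∝ π_k f_k(x); normalise over all components.
Binomial probabilities:
  f_A = C(6,1)·0.25^1·0.75^5 = 6·0.25·0.237305 = 0.355957
  f_B = C(6,1)·0.31^1·0.69^5 = 6·0.31·0.156403 = 0.29091
  f_C = C(6,1)·0.58^1·0.42^5 = 6·0.58·0.0130691 = 0.0454805
  f_D = C(6,1)·0.73^1·0.27^5 = 6·0.73·0.00143489 = 0.00628482
Prior × likelihood for each component:
  π_A·f_A = 0.28 × 0.355957 = 0.099668
  π_B·f_B = 0.34 × 0.29091 = 0.0989093
  π_C·f_C = 0.18 × 0.0454805 = 0.0081865
  π_D·f_D = 0.20 × 0.00628482 = 0.00125696
Sum: 0.099668 + 0.0989093 + 0.0081865 + 0.00125696 = 0.208021
P(Supplier A | x) = 0.099668 / 0.208021 ≈ 0.479

0.479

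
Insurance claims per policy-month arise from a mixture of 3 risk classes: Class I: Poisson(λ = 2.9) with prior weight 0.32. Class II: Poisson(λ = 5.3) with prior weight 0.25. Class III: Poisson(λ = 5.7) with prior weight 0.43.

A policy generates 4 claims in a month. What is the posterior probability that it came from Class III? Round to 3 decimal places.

Posterior ∝ prior × likelihood, so P(k | x) ∝ w_k f_k(x); normalise over all components.
Evaluate each component's likelihood at the observed value:
  f_I = 0.162154
  f_II = 0.164109
  f_III = 0.147167
Multiply by the mixture weights:
  w_I·f_I = 0.32 × 0.162154 = 0.0518892
  w_II·f_II = 0.25 × 0.164109 = 0.0410272
  w_III·f_III = 0.43 × 0.147167 = 0.0632817
Normaliser: 0.0518892 + 0.0410272 + 0.0632817 = 0.156198
Responsibility of Class III: 0.0632817 / 0.156198 ≈ 0.405

0.405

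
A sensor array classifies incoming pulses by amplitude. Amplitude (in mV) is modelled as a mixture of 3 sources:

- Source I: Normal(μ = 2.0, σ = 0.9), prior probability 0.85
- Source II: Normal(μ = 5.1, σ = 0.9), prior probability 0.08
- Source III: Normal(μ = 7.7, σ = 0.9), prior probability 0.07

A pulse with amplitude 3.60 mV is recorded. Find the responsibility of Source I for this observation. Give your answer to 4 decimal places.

Posterior ∝ prior × likelihood, so P(k | x) ∝ w_k f_k(x); normalise over all components.
Normal densities:
  f_I = (1/(0.9·√(2π)))·exp(−(3.60−2.0)²/(2·0.9²)) = 0.443269·exp(-1.58025) = 0.0912799
  f_II = (1/(0.9·√(2π)))·exp(−(3.60−5.1)²/(2·0.9²)) = 0.443269·exp(-1.38889) = 0.11053
  f_III = (1/(0.9·√(2π)))·exp(−(3.60−7.7)²/(2·0.9²)) = 0.443269·exp(-10.37654) = 1.38099e-05
Prior × likelihood for each component:
  w_I·f_I = 0.85 × 0.0912799 = 0.0775879
  w_II·f_II = 0.08 × 0.11053 = 0.00884241
  w_III·f_III = 0.07 × 1.38099e-05 = 9.66696e-07
Marginal: 0.0775879 + 0.00884241 + 9.66696e-07 = 0.0864313
So the posterior for Source I is 0.0775879 / 0.0864313 ≈ 0.8977.

0.8977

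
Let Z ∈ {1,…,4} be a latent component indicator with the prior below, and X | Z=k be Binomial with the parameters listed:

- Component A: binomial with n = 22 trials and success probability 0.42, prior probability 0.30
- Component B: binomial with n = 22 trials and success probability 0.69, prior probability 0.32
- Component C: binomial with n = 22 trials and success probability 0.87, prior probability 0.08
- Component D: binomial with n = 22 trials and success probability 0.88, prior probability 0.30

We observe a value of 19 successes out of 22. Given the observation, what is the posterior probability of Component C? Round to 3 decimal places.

0.188

Apply Bayes' rule: the posterior for each component is proportional to its prior times its likelihood at x.
Binomial probabilities:
  L_A = C(22,19)·0.42^19·0.58^3 = 1540·6.94603e-08·0.195112 = 2.08709e-05
  L_B = C(22,19)·0.69^19·0.31^3 = 1540·0.000867227·0.029791 = 0.0397868
  L_C = C(22,19)·0.87^19·0.13^3 = 1540·0.0709359·0.002197 = 0.240003
  L_D = C(22,19)·0.88^19·0.12^3 = 1540·0.0881395·0.001728 = 0.23455
Prior × likelihood for each component:
  π_A·L_A = 0.30 × 2.08709e-05 = 6.26127e-06
  π_B·L_B = 0.32 × 0.0397868 = 0.0127318
  π_C·L_C = 0.08 × 0.240003 = 0.0192002
  π_D·L_D = 0.30 × 0.23455 = 0.070365
Marginal: 6.26127e-06 + 0.0127318 + 0.0192002 + 0.070365 = 0.102303
So the posterior for Component C is 0.0192002 / 0.102303 ≈ 0.188.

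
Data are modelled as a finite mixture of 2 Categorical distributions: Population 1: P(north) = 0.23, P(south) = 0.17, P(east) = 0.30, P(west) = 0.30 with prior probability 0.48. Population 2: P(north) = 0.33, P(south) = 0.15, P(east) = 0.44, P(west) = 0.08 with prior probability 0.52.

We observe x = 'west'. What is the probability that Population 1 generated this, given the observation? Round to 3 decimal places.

Apply Bayes' rule: the posterior for each component is proportional to its prior times its likelihood at x.
Categorical probabilities:
  p_1 = P(west | comp) = 0.30
  p_2 = P(west | comp) = 0.08
Weight by the priors:
  P(Z=1)·p_1 = 0.48 × 0.3 = 0.144
  P(Z=2)·p_2 = 0.52 × 0.08 = 0.0416
Denominator: 0.144 + 0.0416 = 0.1856
P(Population 1 | x) ≈ 0.776

0.776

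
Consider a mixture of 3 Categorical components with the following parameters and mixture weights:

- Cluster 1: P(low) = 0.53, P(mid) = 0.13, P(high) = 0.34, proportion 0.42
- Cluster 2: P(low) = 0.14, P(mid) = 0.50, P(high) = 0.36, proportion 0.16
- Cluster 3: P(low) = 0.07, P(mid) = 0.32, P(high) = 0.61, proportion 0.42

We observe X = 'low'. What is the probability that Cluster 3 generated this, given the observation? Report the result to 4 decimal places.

0.1071

Posterior ∝ prior × likelihood, so P(k | x) ∝ π_k f_k(x); normalise over all components.
Evaluate each component's likelihood at the observed value:
  L_1 = P(low | comp) = 0.53
  L_2 = P(low | comp) = 0.14
  L_3 = P(low | comp) = 0.07
Multiply by the mixture weights:
  π_1·L_1 = 0.42 × 0.53 = 0.2226
  π_2·L_2 = 0.16 × 0.14 = 0.0224
  π_3·L_3 = 0.42 × 0.07 = 0.0294
Sum: 0.2226 + 0.0224 + 0.0294 = 0.2744
Responsibility of Cluster 3: 0.0294 / 0.2744 ≈ 0.1071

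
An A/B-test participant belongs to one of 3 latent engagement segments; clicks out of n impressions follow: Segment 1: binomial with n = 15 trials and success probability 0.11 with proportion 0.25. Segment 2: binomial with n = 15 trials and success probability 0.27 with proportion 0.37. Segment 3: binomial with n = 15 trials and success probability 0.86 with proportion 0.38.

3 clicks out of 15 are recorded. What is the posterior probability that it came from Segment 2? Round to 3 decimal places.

P(component k | x) = π_k·f_k(x) / marginal(x), where marginal(x) = Σ_j π_j·f_j(x).
Evaluate each component's likelihood at the observed value:
  f_1 = C(15,3)·0.11^3·0.89^12 = 455·0.001331·0.24699 = 0.149579
  f_2 = C(15,3)·0.27^3·0.73^12 = 455·0.019683·0.022902 = 0.205105
  f_3 = C(15,3)·0.86^3·0.14^12 = 455·0.636056·5.66939e-11 = 1.64075e-08
Prior × likelihood for each component:
  π_1·f_1 = 0.25 × 0.149579 = 0.0373947
  π_2·f_2 = 0.37 × 0.205105 = 0.075889
  π_3·f_3 = 0.38 × 1.64075e-08 = 6.23486e-09
Sum: 0.0373947 + 0.075889 + 6.23486e-09 = 0.113284
Responsibility of Segment 2: 0.075889 / 0.113284 ≈ 0.670

0.670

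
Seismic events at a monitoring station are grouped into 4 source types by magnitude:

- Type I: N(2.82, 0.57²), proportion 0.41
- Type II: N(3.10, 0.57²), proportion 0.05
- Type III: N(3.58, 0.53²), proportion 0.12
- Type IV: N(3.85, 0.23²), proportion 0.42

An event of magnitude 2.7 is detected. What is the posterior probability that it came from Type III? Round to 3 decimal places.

P(component k | x) = π_k·f_k(x) / marginal(x), where marginal(x) = Σ_j π_j·f_j(x).
Evaluate each component's likelihood at the observed value:
  p_I = (1/(0.57·√(2π)))·exp(−(2.7−2.82)²/(2·0.57²)) = 0.699899·exp(-0.02216) = 0.684559
  p_II = (1/(0.57·√(2π)))·exp(−(2.7−3.10)²/(2·0.57²)) = 0.699899·exp(-0.24623) = 0.547141
  p_III = (1/(0.53·√(2π)))·exp(−(2.7−3.58)²/(2·0.53²)) = 0.752721·exp(-1.37843) = 0.189667
  p_IV = (1/(0.23·√(2π)))·exp(−(2.7−3.85)²/(2·0.23²)) = 1.734532·exp(-12.50000) = 6.464e-06
Unnormalised posteriors:
  π_I·p_I = 0.41 × 0.684559 = 0.280669
  π_II·p_II = 0.05 × 0.547141 = 0.027357
  π_III·p_III = 0.12 × 0.189667 = 0.02276
  π_IV·p_IV = 0.42 × 6.464e-06 = 2.71488e-06
Denominator: 0.280669 + 0.027357 + 0.02276 + 2.71488e-06 = 0.330789
P(Type III | x) ≈ 0.069

0.069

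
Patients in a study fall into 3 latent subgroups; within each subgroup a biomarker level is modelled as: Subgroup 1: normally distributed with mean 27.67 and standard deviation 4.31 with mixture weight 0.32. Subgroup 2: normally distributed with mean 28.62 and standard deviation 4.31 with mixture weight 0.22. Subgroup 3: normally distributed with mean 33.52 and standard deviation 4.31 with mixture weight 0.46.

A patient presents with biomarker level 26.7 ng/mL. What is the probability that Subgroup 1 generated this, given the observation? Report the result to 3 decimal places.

0.485

The responsibility of component k is π_k f_k(x) divided by Σ_j π_j f_j(x).
Component likelihoods at x = 26.7 ng/mL:
  p_1 = 0.0902473
  p_2 = 0.0838186
  p_3 = 0.026468
Weight by the priors:
  π_1·p_1 = 0.32 × 0.0902473 = 0.0288791
  π_2·p_2 = 0.22 × 0.0838186 = 0.0184401
  π_3·p_3 = 0.46 × 0.026468 = 0.0121753
Sum: 0.0288791 + 0.0184401 + 0.0121753 = 0.0594945
P(Subgroup 1 | x) = 0.0288791 / 0.0594945 ≈ 0.485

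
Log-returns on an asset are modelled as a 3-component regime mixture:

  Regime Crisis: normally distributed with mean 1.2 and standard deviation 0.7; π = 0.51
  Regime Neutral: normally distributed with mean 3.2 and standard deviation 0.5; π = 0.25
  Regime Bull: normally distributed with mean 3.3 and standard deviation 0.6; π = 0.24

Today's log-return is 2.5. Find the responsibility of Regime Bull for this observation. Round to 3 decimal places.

0.341

By Bayes' theorem, P(k | x) = P(Z=k) f_k(x) / Σ_j P(Z=j) f_j(x).
Component likelihoods at x = 2.5:
  f_Crisis = 0.101596
  f_Neutral = 0.299455
  f_Bull = 0.27335
Prior × likelihood for each component:
  P(Z=Crisis)·f_Crisis = 0.51 × 0.101596 = 0.0518138
  P(Z=Neutral)·f_Neutral = 0.25 × 0.299455 = 0.0748637
  P(Z=Bull)·f_Bull = 0.24 × 0.27335 = 0.065604
Evidence: 0.0518138 + 0.0748637 + 0.065604 = 0.192282
Responsibility of Regime Bull: 0.065604 / 0.192282 ≈ 0.341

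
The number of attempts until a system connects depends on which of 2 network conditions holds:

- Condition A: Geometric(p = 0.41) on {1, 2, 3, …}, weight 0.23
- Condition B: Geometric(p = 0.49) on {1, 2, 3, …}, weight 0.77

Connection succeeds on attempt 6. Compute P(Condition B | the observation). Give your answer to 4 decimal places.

Posterior ∝ prior × likelihood, so P(k | x) ∝ w_k f_k(x); normalise over all components.
Evaluate each component's likelihood at the observed value:
  L_A = 0.0293119
  L_B = 0.0169062
Multiply by the mixture weights:
  w_A·L_A = 0.23 × 0.0293119 = 0.00674174
  w_B·L_B = 0.77 × 0.0169062 = 0.0130178
Evidence: 0.00674174 + 0.0130178 = 0.0197595
P(Condition B | 6) ≈ 0.6588

0.6588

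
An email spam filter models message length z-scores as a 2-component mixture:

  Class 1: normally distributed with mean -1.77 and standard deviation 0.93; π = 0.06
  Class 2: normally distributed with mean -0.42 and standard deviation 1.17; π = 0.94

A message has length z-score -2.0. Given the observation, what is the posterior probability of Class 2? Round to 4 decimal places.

0.8376

Apply Bayes' rule: the posterior for each component is proportional to its prior times its likelihood at x.
Normal densities:
  L_1 = (1/(0.93·√(2π)))·exp(−(-2.0−-1.77)²/(2·0.93²)) = 0.428970·exp(-0.03058) = 0.41605
  L_2 = (1/(1.17·√(2π)))·exp(−(-2.0−-0.42)²/(2·1.17²)) = 0.340976·exp(-0.91183) = 0.137001
Weight by the priors:
  P(Z=1)·L_1 = 0.06 × 0.41605 = 0.024963
  P(Z=2)·L_2 = 0.94 × 0.137001 = 0.128781
Normaliser: 0.024963 + 0.128781 = 0.153744
So the posterior for Class 2 is 0.128781 / 0.153744 ≈ 0.8376.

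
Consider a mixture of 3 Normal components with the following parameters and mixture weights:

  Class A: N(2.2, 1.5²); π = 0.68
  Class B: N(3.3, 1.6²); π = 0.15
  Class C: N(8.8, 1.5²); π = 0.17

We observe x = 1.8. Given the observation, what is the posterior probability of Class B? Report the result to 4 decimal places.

The responsibility of component k is π_k f_k(x) divided by Σ_j π_j f_j(x).
Evaluate each component's likelihood at the observed value:
  L_A = (1/(1.5·√(2π)))·exp(−(1.8−2.2)²/(2·1.5²)) = 0.265962·exp(-0.03556) = 0.256671
  L_B = (1/(1.6·√(2π)))·exp(−(1.8−3.3)²/(2·1.6²)) = 0.249339·exp(-0.43945) = 0.160671
  L_C = (1/(1.5·√(2π)))·exp(−(1.8−8.8)²/(2·1.5²)) = 0.265962·exp(-10.88889) = 4.96403e-06
Prior × likelihood for each component:
  π_A·L_A = 0.68 × 0.256671 = 0.174536
  π_B·L_B = 0.15 × 0.160671 = 0.0241007
  π_C·L_C = 0.17 × 4.96403e-06 = 8.43885e-07
Evidence: 0.174536 + 0.0241007 + 8.43885e-07 = 0.198638
P(Class B | the observation) = 0.0241007 / 0.198638 ≈ 0.1213

0.1213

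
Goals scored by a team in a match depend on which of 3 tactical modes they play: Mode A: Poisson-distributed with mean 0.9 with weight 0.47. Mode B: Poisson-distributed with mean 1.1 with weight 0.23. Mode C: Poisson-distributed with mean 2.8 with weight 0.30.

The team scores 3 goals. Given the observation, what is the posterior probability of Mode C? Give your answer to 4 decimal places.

By Bayes' theorem, P(k | x) = π_k f_k(x) / Σ_j π_j f_j(x).
Evaluate each component's likelihood at the observed value:
  L_A = 0.0493982
  L_B = 0.0738419
  L_C = 0.222484
Unnormalised posteriors:
  π_A·L_A = 0.47 × 0.0493982 = 0.0232172
  π_B·L_B = 0.23 × 0.0738419 = 0.0169836
  π_C·L_C = 0.30 × 0.222484 = 0.0667451
Normaliser: 0.0232172 + 0.0169836 + 0.0667451 = 0.106946
Responsibility of Mode C: 0.0667451 / 0.106946 ≈ 0.6241

0.6241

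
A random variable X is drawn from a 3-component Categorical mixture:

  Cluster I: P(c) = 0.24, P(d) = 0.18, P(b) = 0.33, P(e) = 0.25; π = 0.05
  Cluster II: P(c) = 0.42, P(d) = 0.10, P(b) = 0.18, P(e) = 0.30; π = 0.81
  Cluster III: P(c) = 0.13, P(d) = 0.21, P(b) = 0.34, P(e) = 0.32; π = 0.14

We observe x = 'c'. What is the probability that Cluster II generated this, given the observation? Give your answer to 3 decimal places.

Posterior ∝ prior × likelihood, so P(k | x) ∝ P(Z=k) f_k(x); normalise over all components.
Categorical probabilities:
  L_I = 0.24
  L_II = 0.42
  L_III = 0.13
Unnormalised posteriors:
  P(Z=I)·L_I = 0.05 × 0.24 = 0.012
  P(Z=II)·L_II = 0.81 × 0.42 = 0.3402
  P(Z=III)·L_III = 0.14 × 0.13 = 0.0182
Evidence: 0.012 + 0.3402 + 0.0182 = 0.3704
P(Cluster II | the observation) ≈ 0.918

0.918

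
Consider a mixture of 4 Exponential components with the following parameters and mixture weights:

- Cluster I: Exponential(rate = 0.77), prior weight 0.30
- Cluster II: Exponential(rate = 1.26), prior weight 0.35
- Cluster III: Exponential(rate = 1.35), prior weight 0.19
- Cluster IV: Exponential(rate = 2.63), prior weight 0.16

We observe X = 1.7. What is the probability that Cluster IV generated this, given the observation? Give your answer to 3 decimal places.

0.033

Apply Bayes' rule: the posterior for each component is proportional to its prior times its likelihood at x.
Component likelihoods at x = 1.7:
  p_I = 0.207969
  p_II = 0.147949
  p_III = 0.136028
  p_IV = 0.0300763
Multiply by the mixture weights:
  P(Z=I)·p_I = 0.30 × 0.207969 = 0.0623908
  P(Z=II)·p_II = 0.35 × 0.147949 = 0.0517821
  P(Z=III)·p_III = 0.19 × 0.136028 = 0.0258453
  P(Z=IV)·p_IV = 0.16 × 0.0300763 = 0.00481222
Sum: 0.0623908 + 0.0517821 + 0.0258453 + 0.00481222 = 0.14483
So the posterior for Cluster IV is 0.00481222 / 0.14483 ≈ 0.033.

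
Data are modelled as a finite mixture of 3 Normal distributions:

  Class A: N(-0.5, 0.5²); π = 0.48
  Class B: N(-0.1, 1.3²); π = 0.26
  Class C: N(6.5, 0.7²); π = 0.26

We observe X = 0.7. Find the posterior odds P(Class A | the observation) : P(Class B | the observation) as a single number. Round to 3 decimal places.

Posterior odds = (π_i f_i(x)) / (π_j f_j(x)); the normalising sum cancels.
Normal densities:
  L_A = (1/(0.5·√(2π)))·exp(−(0.7−-0.5)²/(2·0.5²)) = 0.797885·exp(-2.88000) = 0.0447891
  L_B = (1/(1.3·√(2π)))·exp(−(0.7−-0.1)²/(2·1.3²)) = 0.306879·exp(-0.18935) = 0.253941
  L_C = (1/(0.7·√(2π)))·exp(−(0.7−6.5)²/(2·0.7²)) = 0.569918·exp(-34.32653) = 7.04676e-16
Posterior odds = (π_A·L_A) / (π_B·L_B) = (0.48·0.0447891) / (0.26·0.253941) = 0.0214987 / 0.0660248 ≈ 0.326

0.326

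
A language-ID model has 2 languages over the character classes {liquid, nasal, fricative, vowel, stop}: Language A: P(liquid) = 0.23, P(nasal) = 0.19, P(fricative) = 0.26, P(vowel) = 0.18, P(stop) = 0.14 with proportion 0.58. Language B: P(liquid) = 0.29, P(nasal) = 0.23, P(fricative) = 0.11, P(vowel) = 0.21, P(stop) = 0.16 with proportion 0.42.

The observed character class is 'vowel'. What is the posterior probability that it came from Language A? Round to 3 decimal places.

0.542

P(component k | x) = π_k·f_k(x) / marginal(x), where marginal(x) = Σ_j π_j·f_j(x).
Evaluate each component's likelihood at the observed value:
  L_A = P(vowel | comp) = 0.18
  L_B = P(vowel | comp) = 0.21
Unnormalised posteriors:
  π_A·L_A = 0.58 × 0.18 = 0.1044
  π_B·L_B = 0.42 × 0.21 = 0.0882
Sum: 0.1044 + 0.0882 = 0.1926
Responsibility of Language A: 0.1044 / 0.1926 ≈ 0.542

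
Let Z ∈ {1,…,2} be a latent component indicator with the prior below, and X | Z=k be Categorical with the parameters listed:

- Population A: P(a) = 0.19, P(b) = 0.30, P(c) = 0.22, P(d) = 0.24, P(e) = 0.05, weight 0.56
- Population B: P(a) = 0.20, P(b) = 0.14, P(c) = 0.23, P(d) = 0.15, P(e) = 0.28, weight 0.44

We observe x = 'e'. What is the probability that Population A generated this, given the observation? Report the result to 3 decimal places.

0.185

Apply Bayes' rule: the posterior for each component is proportional to its prior times its likelihood at x.
Component likelihoods at x = 'e':
  p_A = P(e | comp) = 0.05
  p_B = P(e | comp) = 0.28
Multiply by the mixture weights:
  P(Z=A)·p_A = 0.56 × 0.05 = 0.028
  P(Z=B)·p_B = 0.44 × 0.28 = 0.1232
Normaliser: 0.028 + 0.1232 = 0.1512
So the posterior for Population A is 0.028 / 0.1512 ≈ 0.185.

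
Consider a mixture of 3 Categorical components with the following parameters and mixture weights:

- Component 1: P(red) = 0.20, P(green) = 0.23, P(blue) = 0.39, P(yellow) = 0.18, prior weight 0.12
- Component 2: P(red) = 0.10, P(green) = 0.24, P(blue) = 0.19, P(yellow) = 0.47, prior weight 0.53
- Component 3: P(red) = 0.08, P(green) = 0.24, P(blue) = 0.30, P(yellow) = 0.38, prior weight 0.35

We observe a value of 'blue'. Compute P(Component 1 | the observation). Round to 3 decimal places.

0.185

The responsibility of component k is P(Z=k) f_k(x) divided by Σ_j P(Z=j) f_j(x).
Categorical probabilities:
  f_1 = P(blue | comp) = 0.39
  f_2 = P(blue | comp) = 0.19
  f_3 = P(blue | comp) = 0.30
Unnormalised posteriors:
  P(Z=1)·f_1 = 0.12 × 0.39 = 0.0468
  P(Z=2)·f_2 = 0.53 × 0.19 = 0.1007
  P(Z=3)·f_3 = 0.35 × 0.3 = 0.105
Normaliser: 0.0468 + 0.1007 + 0.105 = 0.2525
So the posterior for Component 1 is 0.0468 / 0.2525 ≈ 0.185.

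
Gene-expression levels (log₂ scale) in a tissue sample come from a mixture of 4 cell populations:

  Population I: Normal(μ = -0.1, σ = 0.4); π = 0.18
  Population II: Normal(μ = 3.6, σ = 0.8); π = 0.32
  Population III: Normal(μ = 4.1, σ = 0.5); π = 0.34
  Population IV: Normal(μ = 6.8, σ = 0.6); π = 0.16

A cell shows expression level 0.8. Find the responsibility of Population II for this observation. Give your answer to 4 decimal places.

0.0239

By Bayes' theorem, P(k | x) = π_k f_k(x) / Σ_j π_j f_j(x).
Evaluate each component's likelihood at the observed value:
  p_I = (1/(0.4·√(2π)))·exp(−(0.8−-0.1)²/(2·0.4²)) = 0.997356·exp(-2.53125) = 0.0793491
  p_II = (1/(0.8·√(2π)))·exp(−(0.8−3.6)²/(2·0.8²)) = 0.498678·exp(-6.12500) = 0.00109085
  p_III = (1/(0.5·√(2π)))·exp(−(0.8−4.1)²/(2·0.5²)) = 0.797885·exp(-21.78000) = 2.77336e-10
  p_IV = (1/(0.6·√(2π)))·exp(−(0.8−6.8)²/(2·0.6²)) = 0.664904·exp(-50.00000) = 1.28243e-22
Weight by the priors:
  π_I·p_I = 0.18 × 0.0793491 = 0.0142828
  π_II·p_II = 0.32 × 0.00109085 = 0.000349073
  π_III·p_III = 0.34 × 2.77336e-10 = 9.42942e-11
  π_IV·p_IV = 0.16 × 1.28243e-22 = 2.05189e-23
Evidence: 0.0142828 + 0.000349073 + 9.42942e-11 + 2.05189e-23 = 0.0146319
So the posterior for Population II is 0.000349073 / 0.0146319 ≈ 0.0239.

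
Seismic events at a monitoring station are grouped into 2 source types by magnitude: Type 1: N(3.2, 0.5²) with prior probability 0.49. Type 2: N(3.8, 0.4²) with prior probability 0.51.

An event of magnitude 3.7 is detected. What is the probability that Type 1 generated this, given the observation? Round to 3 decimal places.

Posterior ∝ prior × likelihood, so P(k | x) ∝ π_k f_k(x); normalise over all components.
Evaluate each component's likelihood at the observed value:
  p_1 = (1/(0.5·√(2π)))·exp(−(3.7−3.2)²/(2·0.5²)) = 0.797885·exp(-0.50000) = 0.483941
  p_2 = (1/(0.4·√(2π)))·exp(−(3.7−3.8)²/(2·0.4²)) = 0.997356·exp(-0.03125) = 0.96667
Weight by the priors:
  π_1·p_1 = 0.49 × 0.483941 = 0.237131
  π_2·p_2 = 0.51 × 0.96667 = 0.493002
Normaliser: 0.237131 + 0.493002 = 0.730133
P(Type 1 | 3.7) ≈ 0.325

0.325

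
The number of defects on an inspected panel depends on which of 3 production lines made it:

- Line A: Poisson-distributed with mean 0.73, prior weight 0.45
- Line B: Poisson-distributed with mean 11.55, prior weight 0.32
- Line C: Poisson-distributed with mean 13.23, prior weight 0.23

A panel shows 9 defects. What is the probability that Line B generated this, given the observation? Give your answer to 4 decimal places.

0.6874

Apply Bayes' rule: the posterior for each component is proportional to its prior times its likelihood at x.
Poisson probabilities:
  f_A = 7.81822e-08
  f_B = 0.0971345
  f_C = 0.0614553
Unnormalised posteriors:
  P(Z=A)·f_A = 0.45 × 7.81822e-08 = 3.5182e-08
  P(Z=B)·f_B = 0.32 × 0.0971345 = 0.031083
  P(Z=C)·f_C = 0.23 × 0.0614553 = 0.0141347
Evidence: 3.5182e-08 + 0.031083 + 0.0141347 = 0.0452178
P(Line B | x) = 0.031083 / 0.0452178 ≈ 0.6874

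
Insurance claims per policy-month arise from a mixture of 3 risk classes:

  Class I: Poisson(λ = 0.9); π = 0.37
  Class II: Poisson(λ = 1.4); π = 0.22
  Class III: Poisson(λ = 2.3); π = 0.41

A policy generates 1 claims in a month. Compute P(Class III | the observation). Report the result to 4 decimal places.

Posterior ∝ prior × likelihood, so P(k | x) ∝ P(Z=k) f_k(x); normalise over all components.
Poisson probabilities:
  L_I = 0.365913
  L_II = 0.345236
  L_III = 0.230595
Multiply by the mixture weights:
  P(Z=I)·L_I = 0.37 × 0.365913 = 0.135388
  P(Z=II)·L_II = 0.22 × 0.345236 = 0.0759519
  P(Z=III)·L_III = 0.41 × 0.230595 = 0.0945441
Marginal: 0.135388 + 0.0759519 + 0.0945441 = 0.305884
Responsibility of Class III: 0.0945441 / 0.305884 ≈ 0.3091

0.3091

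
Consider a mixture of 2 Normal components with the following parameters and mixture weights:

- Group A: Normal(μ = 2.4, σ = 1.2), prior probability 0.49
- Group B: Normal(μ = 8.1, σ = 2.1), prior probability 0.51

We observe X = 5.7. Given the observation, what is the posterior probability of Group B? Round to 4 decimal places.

P(component k | x) = w_k·f_k(x) / marginal(x), where marginal(x) = Σ_j w_j·f_j(x).
Component likelihoods at x = 5.7:
  p_A = (1/(1.2·√(2π)))·exp(−(5.7−2.4)²/(2·1.2²)) = 0.332452·exp(-3.78125) = 0.00757797
  p_B = (1/(2.1·√(2π)))·exp(−(5.7−8.1)²/(2·2.1²)) = 0.189973·exp(-0.65306) = 0.0988712
Prior × likelihood for each component:
  w_A·p_A = 0.49 × 0.00757797 = 0.0037132
  w_B·p_B = 0.51 × 0.0988712 = 0.0504243
Evidence: 0.0037132 + 0.0504243 = 0.0541375
Responsibility of Group B: 0.0504243 / 0.0541375 ≈ 0.9314

0.9314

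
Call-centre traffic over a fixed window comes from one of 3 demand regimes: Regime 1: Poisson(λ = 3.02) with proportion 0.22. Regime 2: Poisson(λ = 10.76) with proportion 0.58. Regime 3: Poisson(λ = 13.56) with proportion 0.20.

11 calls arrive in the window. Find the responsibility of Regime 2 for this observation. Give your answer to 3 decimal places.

Apply Bayes' rule: the posterior for each component is proportional to its prior times its likelihood at x.
Poisson probabilities:
  p_1 = e^(−3.02)·3.02^11/11! = 0.000232998
  p_2 = e^(−10.76)·10.76^11/11! = 0.119061
  p_3 = e^(−13.56)·13.56^11/11! = 0.0921866
Multiply by the mixture weights:
  w_1·p_1 = 0.22 × 0.000232998 = 5.12595e-05
  w_2·p_2 = 0.58 × 0.119061 = 0.0690556
  w_3·p_3 = 0.20 × 0.0921866 = 0.0184373
Sum: 5.12595e-05 + 0.0690556 + 0.0184373 = 0.0875441
P(Regime 2 | the observation) ≈ 0.789

0.789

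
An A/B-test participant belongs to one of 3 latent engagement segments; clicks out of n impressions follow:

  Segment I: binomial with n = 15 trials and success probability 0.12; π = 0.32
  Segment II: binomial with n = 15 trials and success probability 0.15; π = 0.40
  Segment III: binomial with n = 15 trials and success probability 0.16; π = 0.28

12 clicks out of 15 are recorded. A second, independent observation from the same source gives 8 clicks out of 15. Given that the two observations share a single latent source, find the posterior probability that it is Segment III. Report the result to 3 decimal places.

Posterior ∝ prior × likelihood, so P(k | x) ∝ w_k f_k(x); normalise over all components.
Since both observations come from the same component, the likelihood for component k is f_k(x₁)·f_k(x₂).
  L_I = [2.76461e-09] × [0.000113078] = 3.12616e-13
  L_II = [3.62546e-08] × [0.000528702] = 1.91679e-11
  L_III = [7.59083e-08] × [0.000815574] = 6.19088e-11
Weight by the priors:
  w_I·L_I = 0.32 × 3.12616e-13 = 1.00037e-13
  w_II·L_II = 0.40 × 1.91679e-11 = 7.66716e-12
  w_III·L_III = 0.28 × 6.19088e-11 = 1.73345e-11
Evidence: 1.00037e-13 + 7.66716e-12 + 1.73345e-11 = 2.51017e-11
Responsibility of Segment III: 1.73345e-11 / 2.51017e-11 ≈ 0.691

0.691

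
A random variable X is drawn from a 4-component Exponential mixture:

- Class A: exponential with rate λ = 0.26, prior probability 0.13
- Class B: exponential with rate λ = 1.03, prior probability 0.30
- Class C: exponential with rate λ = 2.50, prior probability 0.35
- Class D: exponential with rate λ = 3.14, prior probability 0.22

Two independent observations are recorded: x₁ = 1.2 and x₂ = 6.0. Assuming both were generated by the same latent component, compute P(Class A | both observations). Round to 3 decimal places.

0.876

The responsibility of component k is π_k f_k(x) divided by Σ_j π_j f_j(x).
Since both observations come from the same component, the likelihood for component k is f_k(x₁)·f_k(x₂).
  p_A = [0.190315] × [0.0546354] = 0.0103979
  p_B = [0.29926] × [0.00213254] = 0.000638185
  p_C = [0.124468] × [7.64756e-07] = 9.51874e-08
  p_D = [0.0725284] × [2.06453e-08] = 1.49737e-09
Prior × likelihood for each component:
  π_A·p_A = 0.13 × 0.0103979 = 0.00135173
  π_B·p_B = 0.30 × 0.000638185 = 0.000191455
  π_C·p_C = 0.35 × 9.51874e-08 = 3.33156e-08
  π_D·p_D = 0.22 × 1.49737e-09 = 3.29422e-10
Sum: 0.00135173 + 0.000191455 + 3.33156e-08 + 3.29422e-10 = 0.00154322
P(Class A | x₁,x₂) ≈ 0.876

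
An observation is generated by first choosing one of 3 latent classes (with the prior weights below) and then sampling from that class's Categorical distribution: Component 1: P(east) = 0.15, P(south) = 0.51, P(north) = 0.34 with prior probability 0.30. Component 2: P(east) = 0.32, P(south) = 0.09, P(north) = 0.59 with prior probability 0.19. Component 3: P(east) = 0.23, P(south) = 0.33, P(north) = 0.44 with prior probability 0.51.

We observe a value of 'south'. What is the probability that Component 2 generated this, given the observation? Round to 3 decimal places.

0.051

The responsibility of component k is π_k f_k(x) divided by Σ_j π_j f_j(x).
Categorical probabilities:
  p_1 = P(south | comp) = 0.51
  p_2 = P(south | comp) = 0.09
  p_3 = P(south | comp) = 0.33
Unnormalised posteriors:
  π_1·p_1 = 0.30 × 0.51 = 0.153
  π_2·p_2 = 0.19 × 0.09 = 0.0171
  π_3·p_3 = 0.51 × 0.33 = 0.1683
Evidence: 0.153 + 0.0171 + 0.1683 = 0.3384
P(Component 2 | data) ≈ 0.051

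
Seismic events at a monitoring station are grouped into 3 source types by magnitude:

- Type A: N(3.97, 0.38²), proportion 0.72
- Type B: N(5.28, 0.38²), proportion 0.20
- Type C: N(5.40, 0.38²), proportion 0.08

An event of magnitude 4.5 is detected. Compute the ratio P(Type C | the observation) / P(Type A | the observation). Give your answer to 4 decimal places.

The posterior odds equal the prior odds times the likelihood ratio: (π_i/π_j)·(f_i(x)/f_j(x)).
Normal densities:
  L_A = (1/(0.38·√(2π)))·exp(−(4.5−3.97)²/(2·0.38²)) = 1.049848·exp(-0.97265) = 0.396928
  L_B = (1/(0.38·√(2π)))·exp(−(4.5−5.28)²/(2·0.38²)) = 1.049848·exp(-2.10665) = 0.127709
  L_C = (1/(0.38·√(2π)))·exp(−(4.5−5.40)²/(2·0.38²)) = 1.049848·exp(-2.80471) = 0.0635414
Odds = (0.08/0.72) × (0.0635414/0.396928) = 0.111111 × 0.160083 ≈ 0.0178

0.0178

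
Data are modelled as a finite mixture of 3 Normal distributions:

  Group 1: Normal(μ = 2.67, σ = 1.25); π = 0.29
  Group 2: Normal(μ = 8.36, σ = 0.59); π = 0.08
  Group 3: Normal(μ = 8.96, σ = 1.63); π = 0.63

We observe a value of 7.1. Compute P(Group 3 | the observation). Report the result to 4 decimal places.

0.9338

P(component k | x) = w_k·f_k(x) / marginal(x), where marginal(x) = Σ_j w_j·f_j(x).
Evaluate each component's likelihood at the observed value:
  p_1 = (1/(1.25·√(2π)))·exp(−(7.1−2.67)²/(2·1.25²)) = 0.319154·exp(-6.27997) = 0.000597922
  p_2 = (1/(0.59·√(2π)))·exp(−(7.1−8.36)²/(2·0.59²)) = 0.676173·exp(-2.28038) = 0.0691356
  p_3 = (1/(1.63·√(2π)))·exp(−(7.1−8.96)²/(2·1.63²)) = 0.244750·exp(-0.65106) = 0.127635
Multiply by the mixture weights:
  w_1·p_1 = 0.29 × 0.000597922 = 0.000173397
  w_2·p_2 = 0.08 × 0.0691356 = 0.00553085
  w_3·p_3 = 0.63 × 0.127635 = 0.0804103
Normaliser: 0.000173397 + 0.00553085 + 0.0804103 = 0.0861145
P(Group 3 | x) ≈ 0.9338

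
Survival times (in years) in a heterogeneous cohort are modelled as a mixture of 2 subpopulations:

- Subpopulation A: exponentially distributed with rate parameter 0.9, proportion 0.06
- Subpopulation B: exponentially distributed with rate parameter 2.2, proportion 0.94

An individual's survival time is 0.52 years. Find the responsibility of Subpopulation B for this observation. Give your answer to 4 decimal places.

0.9512

Posterior ∝ prior × likelihood, so P(k | x) ∝ π_k f_k(x); normalise over all components.
Component likelihoods at x = 0.52 years:
  L_A = 0.563628
  L_B = 0.700793
Multiply by the mixture weights:
  π_A·L_A = 0.06 × 0.563628 = 0.0338177
  π_B·L_B = 0.94 × 0.700793 = 0.658745
Evidence: 0.0338177 + 0.658745 = 0.692563
Responsibility of Subpopulation B: 0.658745 / 0.692563 ≈ 0.9512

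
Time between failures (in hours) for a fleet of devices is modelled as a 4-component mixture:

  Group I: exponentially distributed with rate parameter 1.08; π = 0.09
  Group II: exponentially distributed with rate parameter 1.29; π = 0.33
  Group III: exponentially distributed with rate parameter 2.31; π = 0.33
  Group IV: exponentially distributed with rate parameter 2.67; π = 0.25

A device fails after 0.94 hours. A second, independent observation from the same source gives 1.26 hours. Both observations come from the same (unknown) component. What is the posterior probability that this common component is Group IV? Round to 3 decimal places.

Posterior ∝ prior × likelihood, so P(k | x) ∝ π_k f_k(x); normalise over all components.
Since both observations come from the same component, the likelihood for component k is f_k(x₁)·f_k(x₂).
  p_I = [1.08·e^(−1.08·0.94) = 1.08·e^(−1.0152) = 0.391316] × [0.276972] = 0.108384
  p_II = [1.29·e^(−1.29·0.94) = 1.29·e^(−1.2126) = 0.383676] × [0.253914] = 0.0974208
  p_III = [2.31·e^(−2.31·0.94) = 2.31·e^(−2.1714) = 0.263381] × [0.125763] = 0.0331237
  p_IV = [2.67·e^(−2.67·0.94) = 2.67·e^(−2.5098) = 0.21703] × [0.0923544] = 0.0200436
Weight by the priors:
  π_I·p_I = 0.09 × 0.108384 = 0.00975453
  π_II·p_II = 0.33 × 0.0974208 = 0.0321489
  π_III·p_III = 0.33 × 0.0331237 = 0.0109308
  π_IV·p_IV = 0.25 × 0.0200436 = 0.00501091
Evidence: 0.00975453 + 0.0321489 + 0.0109308 + 0.00501091 = 0.0578451
Responsibility of Group IV: 0.00501091 / 0.0578451 ≈ 0.087

0.087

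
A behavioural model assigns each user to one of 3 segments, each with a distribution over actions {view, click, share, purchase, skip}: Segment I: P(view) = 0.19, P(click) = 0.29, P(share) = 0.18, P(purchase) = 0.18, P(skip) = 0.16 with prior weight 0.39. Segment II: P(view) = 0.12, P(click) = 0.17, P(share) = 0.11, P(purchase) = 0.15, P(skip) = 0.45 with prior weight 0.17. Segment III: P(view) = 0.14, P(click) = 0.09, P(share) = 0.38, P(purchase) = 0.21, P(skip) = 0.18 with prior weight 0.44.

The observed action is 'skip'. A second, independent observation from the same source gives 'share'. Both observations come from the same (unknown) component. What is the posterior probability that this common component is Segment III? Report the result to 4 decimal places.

0.6050

The responsibility of component k is π_k f_k(x) divided by Σ_j π_j f_j(x).
Since both observations come from the same component, the likelihood for component k is f_k(x₁)·f_k(x₂).
  p_I = [P(skip | comp) = 0.16] × [0.18] = 0.0288
  p_II = [P(skip | comp) = 0.45] × [0.11] = 0.0495
  p_III = [P(skip | comp) = 0.18] × [0.38] = 0.0684
Prior × likelihood for each component:
  π_I·p_I = 0.39 × 0.0288 = 0.011232
  π_II·p_II = 0.17 × 0.0495 = 0.008415
  π_III·p_III = 0.44 × 0.0684 = 0.030096
Marginal: 0.011232 + 0.008415 + 0.030096 = 0.049743
P(Segment III | x₁, x₂) ≈ 0.6050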